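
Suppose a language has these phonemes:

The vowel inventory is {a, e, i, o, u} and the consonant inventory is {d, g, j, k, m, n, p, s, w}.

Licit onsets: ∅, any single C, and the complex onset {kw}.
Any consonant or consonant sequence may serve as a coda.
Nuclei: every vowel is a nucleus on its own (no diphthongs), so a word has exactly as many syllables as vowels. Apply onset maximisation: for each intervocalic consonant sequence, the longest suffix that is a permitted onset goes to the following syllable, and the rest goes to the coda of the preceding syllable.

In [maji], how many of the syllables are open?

2

Nuclei (vowels): a, i → 2 syllables.
Between /a/ (V1) and /i/ (V2): just /j/ — single C goes to the following onset.
Result: ma.ji.
Classifying each syllable: /ma/ (open), /ji/ (open).
Open syllables: 2.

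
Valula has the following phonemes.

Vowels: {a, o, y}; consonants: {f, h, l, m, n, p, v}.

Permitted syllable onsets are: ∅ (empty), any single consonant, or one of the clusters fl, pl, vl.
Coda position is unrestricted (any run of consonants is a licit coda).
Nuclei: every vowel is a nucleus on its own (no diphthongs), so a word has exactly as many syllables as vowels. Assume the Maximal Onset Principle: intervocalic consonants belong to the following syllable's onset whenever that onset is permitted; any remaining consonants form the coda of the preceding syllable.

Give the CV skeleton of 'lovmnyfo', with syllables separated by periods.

Vowels present: o, y, o; each is a nucleus, giving 3 syllables.
Between /o/ (V1) and /y/ (V2): /vmn/; trying suffixes from longest down, /n/ is the first permitted one, so coda /vm/ | onset /n/.
Between /y/ (V2) and /o/ (V3): /f/ → onset of the next syllable (single consonants are always licit onsets).
Result: lovm.ny.fo.
Mapping each syllable to C/V: /lovm/ → CVCC, /ny/ → CV, /fo/ → CV.

CVCC.CV.CV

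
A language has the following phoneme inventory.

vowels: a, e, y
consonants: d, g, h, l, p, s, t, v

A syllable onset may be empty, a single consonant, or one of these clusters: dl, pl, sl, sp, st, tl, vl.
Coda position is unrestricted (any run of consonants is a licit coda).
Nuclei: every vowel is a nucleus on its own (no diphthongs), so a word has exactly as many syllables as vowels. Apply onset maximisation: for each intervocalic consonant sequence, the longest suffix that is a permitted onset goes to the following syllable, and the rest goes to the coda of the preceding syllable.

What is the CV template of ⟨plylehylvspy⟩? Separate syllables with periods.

CCV.CV.CVCC.CCV

Nuclei (vowels): y, e, y, y → 4 syllables.
/y…e/ gap (V1→V2): /l/ → onset of the next syllable (single consonants are always licit onsets).
/e…y/ gap (V2→V3): /h/ → onset of the next syllable (single consonants are always licit onsets).
/y…y/ gap (V3→V4): /lvsp/; trying suffixes from longest down, /sp/ is the first permitted one, so coda /lv/ | onset /sp/.
Result: ply.le.hylv.spy.
Mapping each syllable to C/V: /ply/ → CCV, /le/ → CV, /hylv/ → CVCC, /spy/ → CCV.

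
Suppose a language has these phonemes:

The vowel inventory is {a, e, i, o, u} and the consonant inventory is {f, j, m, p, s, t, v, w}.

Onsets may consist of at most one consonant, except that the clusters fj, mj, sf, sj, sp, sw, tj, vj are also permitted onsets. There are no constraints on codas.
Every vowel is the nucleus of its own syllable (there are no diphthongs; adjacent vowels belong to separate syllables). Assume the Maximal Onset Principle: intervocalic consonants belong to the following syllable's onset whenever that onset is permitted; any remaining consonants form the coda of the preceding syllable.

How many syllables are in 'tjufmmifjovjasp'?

4

Nuclei (vowels): u, i, o, a → 4 syllables.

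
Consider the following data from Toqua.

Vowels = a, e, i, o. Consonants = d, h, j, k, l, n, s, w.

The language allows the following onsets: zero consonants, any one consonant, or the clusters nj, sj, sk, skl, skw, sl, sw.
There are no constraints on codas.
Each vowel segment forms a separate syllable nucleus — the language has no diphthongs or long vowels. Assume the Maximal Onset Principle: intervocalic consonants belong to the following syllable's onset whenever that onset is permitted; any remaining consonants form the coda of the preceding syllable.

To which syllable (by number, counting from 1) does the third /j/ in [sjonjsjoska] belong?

The vowels are o, o, a — 3 nuclei, so 3 syllables.
/o…o/ gap (V1→V2): /njsj/; trying suffixes from longest down, /sj/ is the first permitted one, so coda /nj/ | onset /sj/.
/o…a/ gap (V2→V3): cluster /sk/ — /sk/ is itself a permitted onset, so the whole cluster goes right; preceding coda = ∅.
Putting it together: sjonj.sjo.ska.
The third /j/ is in the onset of syllable 2 (/sjo/).

2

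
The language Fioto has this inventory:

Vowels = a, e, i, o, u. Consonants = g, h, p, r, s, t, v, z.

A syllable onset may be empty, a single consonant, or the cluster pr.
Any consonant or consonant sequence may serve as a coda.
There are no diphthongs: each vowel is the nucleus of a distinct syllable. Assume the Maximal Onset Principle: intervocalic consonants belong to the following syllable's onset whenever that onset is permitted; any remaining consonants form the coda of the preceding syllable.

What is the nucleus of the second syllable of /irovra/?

The vowels are i, o, a — 3 nuclei, so 3 syllables.
The second nucleus (vowel 2 from the left) is /o/.

o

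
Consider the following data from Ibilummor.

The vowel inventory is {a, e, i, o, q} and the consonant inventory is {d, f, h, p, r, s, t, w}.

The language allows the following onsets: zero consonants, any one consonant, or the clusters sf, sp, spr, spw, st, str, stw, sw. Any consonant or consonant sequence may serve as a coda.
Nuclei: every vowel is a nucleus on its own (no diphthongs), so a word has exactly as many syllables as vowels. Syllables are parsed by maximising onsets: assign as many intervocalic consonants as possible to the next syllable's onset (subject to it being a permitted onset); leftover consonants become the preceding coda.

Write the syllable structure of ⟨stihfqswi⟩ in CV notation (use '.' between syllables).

CCVC.CV.CCV

Nuclei (vowels): i, q, i → 3 syllables.
Between /i/ (V1) and /q/ (V2): /hf/ — longest licit onset from the right is /f/, leaving /h/ as coda.
Between /q/ (V2) and /i/ (V3): /sw/ — entire cluster is a permitted onset → onset /sw/, coda ∅.
Result: stih.fq.swi.
Mapping each syllable to C/V: /stih/ → CCVC, /fq/ → CV, /swi/ → CCV.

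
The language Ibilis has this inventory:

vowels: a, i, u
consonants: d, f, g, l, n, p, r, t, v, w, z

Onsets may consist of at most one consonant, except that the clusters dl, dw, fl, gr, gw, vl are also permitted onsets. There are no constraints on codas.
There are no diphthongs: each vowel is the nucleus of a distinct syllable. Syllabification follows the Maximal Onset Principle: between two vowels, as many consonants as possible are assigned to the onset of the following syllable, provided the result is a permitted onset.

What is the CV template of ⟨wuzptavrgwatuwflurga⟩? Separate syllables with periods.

Nuclei (vowels): u, a, a, u, u, a → 6 syllables.
V1 /u/ – V2 /a/: /zpt/ — longest licit onset from the right is /t/, leaving /zp/ as coda.
V2 /a/ – V3 /a/: cluster /vrgw/ — the longest permitted-onset suffix is /gw/; onset = /gw/, preceding coda = /vr/.
V3 /a/ – V4 /u/: /t/ is a single consonant, so it becomes the next onset.
V4 /u/ – V5 /u/: /wfl/ — longest licit onset from the right is /fl/, leaving /w/ as coda.
V5 /u/ – V6 /a/: /rg/ — longest licit onset from the right is /g/, leaving /r/ as coda.
Result: wuzp.tavr.gwa.tuw.flur.ga.
Mapping each syllable to C/V: /wuzp/ → CVCC, /tavr/ → CVCC, /gwa/ → CCV, /tuw/ → CVC, /flur/ → CCVC, /ga/ → CV.

CVCC.CVCC.CCV.CVC.CCVC.CV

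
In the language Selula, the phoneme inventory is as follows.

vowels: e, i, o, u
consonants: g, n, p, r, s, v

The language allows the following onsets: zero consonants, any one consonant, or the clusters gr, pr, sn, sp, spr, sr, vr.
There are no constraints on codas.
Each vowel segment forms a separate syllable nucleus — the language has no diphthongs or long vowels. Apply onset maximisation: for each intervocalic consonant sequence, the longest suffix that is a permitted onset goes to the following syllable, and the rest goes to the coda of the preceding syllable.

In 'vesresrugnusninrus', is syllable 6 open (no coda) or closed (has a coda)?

closed

Nuclei (vowels): e, e, u, u, i, u → 6 syllables.
/e…e/ gap (V1→V2): /sr/ — entire cluster is a permitted onset → onset /sr/, coda ∅.
/e…u/ gap (V2→V3): /sr/ — entire cluster is a permitted onset → onset /sr/, coda ∅.
/u…u/ gap (V3→V4): /gn/ — longest licit onset from the right is /n/, leaving /g/ as coda.
/u…i/ gap (V4→V5): cluster /sn/ — /sn/ is itself a permitted onset, so the whole cluster goes right; preceding coda = ∅.
/i…u/ gap (V5→V6): /nr/ — longest licit onset from the right is /r/, leaving /n/ as coda.
Result: ve.sre.srug.nu.snin.rus.
Syllable 6 is /rus/ with coda /s/, so it is closed.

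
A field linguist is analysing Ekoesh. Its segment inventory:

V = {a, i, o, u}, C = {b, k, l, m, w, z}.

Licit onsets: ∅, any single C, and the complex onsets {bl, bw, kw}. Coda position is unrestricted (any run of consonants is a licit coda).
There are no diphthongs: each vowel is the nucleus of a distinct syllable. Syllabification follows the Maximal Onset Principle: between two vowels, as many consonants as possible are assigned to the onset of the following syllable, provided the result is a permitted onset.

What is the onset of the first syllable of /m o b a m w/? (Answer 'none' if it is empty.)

Vowels present: o, a; each is a nucleus, giving 2 syllables.
σ1/σ2 boundary: just /b/ — single C goes to the following onset.
So the parse is mo.bamw.
Syllable 1 is /mo/: onset /m/, nucleus /o/, coda ∅.

m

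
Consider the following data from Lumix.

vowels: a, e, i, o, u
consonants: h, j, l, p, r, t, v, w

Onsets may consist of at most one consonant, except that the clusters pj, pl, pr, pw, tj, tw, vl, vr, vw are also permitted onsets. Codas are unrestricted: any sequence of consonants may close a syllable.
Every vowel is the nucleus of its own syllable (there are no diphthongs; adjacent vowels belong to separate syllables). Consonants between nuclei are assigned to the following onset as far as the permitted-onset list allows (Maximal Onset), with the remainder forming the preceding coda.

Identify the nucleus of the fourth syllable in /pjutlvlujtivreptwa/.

e

Nuclei (vowels): u, u, i, e, a → 5 syllables.
The fourth nucleus (vowel 4 from the left) is /e/.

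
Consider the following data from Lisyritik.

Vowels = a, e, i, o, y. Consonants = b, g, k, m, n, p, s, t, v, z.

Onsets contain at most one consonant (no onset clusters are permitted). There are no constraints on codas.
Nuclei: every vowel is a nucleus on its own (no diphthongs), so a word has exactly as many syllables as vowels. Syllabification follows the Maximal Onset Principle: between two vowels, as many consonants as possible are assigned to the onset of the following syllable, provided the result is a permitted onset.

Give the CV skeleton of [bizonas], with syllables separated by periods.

CV.CV.CVC

The vowels are i, o, a — 3 nuclei, so 3 syllables.
Between /i/ (V1) and /o/ (V2): /z/ → onset of the next syllable (single consonants are always licit onsets).
Between /o/ (V2) and /a/ (V3): /n/ → onset of the next syllable (single consonants are always licit onsets).
Syllabification: bi.zo.nas.
Mapping each syllable to C/V: /bi/ → CV, /zo/ → CV, /nas/ → CVC.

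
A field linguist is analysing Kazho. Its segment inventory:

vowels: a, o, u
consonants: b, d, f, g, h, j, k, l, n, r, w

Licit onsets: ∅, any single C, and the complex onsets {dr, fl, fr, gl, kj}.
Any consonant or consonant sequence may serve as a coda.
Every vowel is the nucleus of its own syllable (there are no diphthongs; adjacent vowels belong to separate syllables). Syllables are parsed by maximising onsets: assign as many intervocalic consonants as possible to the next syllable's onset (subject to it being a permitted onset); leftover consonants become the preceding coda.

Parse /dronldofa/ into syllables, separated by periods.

dronl.do.fa

Nuclei (vowels): o, o, a → 3 syllables.
/o…o/ gap (V1→V2): /nld/; trying suffixes from longest down, /d/ is the first permitted one, so coda /nl/ | onset /d/.
/o…a/ gap (V2→V3): just /f/ — single C goes to the following onset.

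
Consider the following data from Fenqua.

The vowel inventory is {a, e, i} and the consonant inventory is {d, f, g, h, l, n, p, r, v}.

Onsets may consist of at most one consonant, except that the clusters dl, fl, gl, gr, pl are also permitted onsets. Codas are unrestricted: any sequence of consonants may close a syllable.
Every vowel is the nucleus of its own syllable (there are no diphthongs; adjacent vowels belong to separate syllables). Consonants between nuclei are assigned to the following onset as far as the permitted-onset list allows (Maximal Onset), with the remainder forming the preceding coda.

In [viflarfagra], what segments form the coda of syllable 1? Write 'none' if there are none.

none

The vowels are i, a, a, a — 4 nuclei, so 4 syllables.
/i…a/ gap (V1→V2): cluster /fl/ — /fl/ is itself a permitted onset, so the whole cluster goes right; preceding coda = ∅.
/a…a/ gap (V2→V3): /rf/ — longest licit onset from the right is /f/, leaving /r/ as coda.
/a…a/ gap (V3→V4): /gr/ is a licit onset in full, so it all attaches to the next syllable.
So the parse is vi.flar.fa.gra.
Syllable 1 is /vi/: onset /v/, nucleus /i/, coda ∅.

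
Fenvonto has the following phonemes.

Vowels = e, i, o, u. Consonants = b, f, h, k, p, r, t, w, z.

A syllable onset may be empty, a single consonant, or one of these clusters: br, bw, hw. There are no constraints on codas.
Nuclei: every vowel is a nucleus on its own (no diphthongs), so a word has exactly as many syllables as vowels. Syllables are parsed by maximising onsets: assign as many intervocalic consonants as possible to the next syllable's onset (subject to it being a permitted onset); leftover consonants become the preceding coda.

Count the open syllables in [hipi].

2

Nuclei (vowels): i, i → 2 syllables.
V1 /i/ – V2 /i/: just /p/ — single C goes to the following onset.
Syllabification: hi.pi.
Classifying each syllable: /hi/ (open), /pi/ (open).
Open syllables: 2.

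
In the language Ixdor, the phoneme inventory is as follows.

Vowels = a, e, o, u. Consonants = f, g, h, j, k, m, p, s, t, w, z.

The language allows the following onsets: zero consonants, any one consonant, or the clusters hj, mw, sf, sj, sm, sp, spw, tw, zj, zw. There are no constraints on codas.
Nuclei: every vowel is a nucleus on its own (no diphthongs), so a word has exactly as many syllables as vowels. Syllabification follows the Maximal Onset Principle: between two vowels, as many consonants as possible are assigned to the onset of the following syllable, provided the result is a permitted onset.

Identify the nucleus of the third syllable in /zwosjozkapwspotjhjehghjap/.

a

Nuclei (vowels): o, o, a, o, e, a → 6 syllables.
The third nucleus (vowel 3 from the left) is /a/.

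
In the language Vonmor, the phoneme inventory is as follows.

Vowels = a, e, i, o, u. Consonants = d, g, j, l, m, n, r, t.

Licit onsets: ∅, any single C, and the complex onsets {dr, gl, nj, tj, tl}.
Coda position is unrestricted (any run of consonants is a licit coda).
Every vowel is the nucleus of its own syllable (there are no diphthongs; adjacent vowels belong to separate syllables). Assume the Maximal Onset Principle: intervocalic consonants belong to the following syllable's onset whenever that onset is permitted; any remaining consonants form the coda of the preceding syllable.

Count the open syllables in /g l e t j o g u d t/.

The vowels are e, o, u — 3 nuclei, so 3 syllables.
/e…o/ gap (V1→V2): /tj/ — entire cluster is a permitted onset → onset /tj/, coda ∅.
/o…u/ gap (V2→V3): /g/ → onset of the next syllable (single consonants are always licit onsets).
Syllabification: gle.tjo.gudt.
Classifying each syllable: /gle/ (open), /tjo/ (open), /gudt/ (closed).
Open syllables: 2.

2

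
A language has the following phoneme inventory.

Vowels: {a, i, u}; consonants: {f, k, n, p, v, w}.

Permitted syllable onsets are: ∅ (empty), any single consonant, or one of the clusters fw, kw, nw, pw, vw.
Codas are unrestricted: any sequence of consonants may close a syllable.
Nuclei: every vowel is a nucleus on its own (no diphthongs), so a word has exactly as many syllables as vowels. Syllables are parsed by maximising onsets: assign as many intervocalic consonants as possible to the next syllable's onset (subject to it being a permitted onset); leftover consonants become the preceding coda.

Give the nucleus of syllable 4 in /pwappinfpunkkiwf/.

i

The vowels are a, i, u, i — 4 nuclei, so 4 syllables.
The fourth nucleus (vowel 4 from the left) is /i/.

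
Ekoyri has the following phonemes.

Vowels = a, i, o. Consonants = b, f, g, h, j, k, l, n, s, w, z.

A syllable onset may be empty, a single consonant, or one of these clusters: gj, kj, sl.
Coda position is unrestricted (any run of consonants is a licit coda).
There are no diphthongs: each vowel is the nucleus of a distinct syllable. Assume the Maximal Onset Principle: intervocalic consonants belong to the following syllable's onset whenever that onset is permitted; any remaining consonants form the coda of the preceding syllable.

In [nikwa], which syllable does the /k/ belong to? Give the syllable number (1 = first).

The vowels are i, a — 2 nuclei, so 2 syllables.
Between /i/ (V1) and /a/ (V2): /kw/ splits as /k/ + /w/ (/w/ is the longest suffix that is a licit onset).
Result: nik.wa.
The /k/ is in the coda of syllable 1 (/nik/).

1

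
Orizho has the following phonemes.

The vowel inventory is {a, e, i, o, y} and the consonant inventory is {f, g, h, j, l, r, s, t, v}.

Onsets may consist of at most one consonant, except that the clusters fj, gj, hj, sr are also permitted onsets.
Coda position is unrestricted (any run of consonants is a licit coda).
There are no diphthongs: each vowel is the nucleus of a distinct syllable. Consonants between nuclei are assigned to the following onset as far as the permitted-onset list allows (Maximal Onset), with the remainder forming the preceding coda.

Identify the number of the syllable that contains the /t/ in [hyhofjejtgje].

Vowels present: y, o, e, e; each is a nucleus, giving 4 syllables.
/y…o/ gap (V1→V2): /h/ is a single consonant, so it becomes the next onset.
/o…e/ gap (V2→V3): /fj/ — entire cluster is a permitted onset → onset /fj/, coda ∅.
/e…e/ gap (V3→V4): /jtgj/ — longest licit onset from the right is /gj/, leaving /jt/ as coda.
Result: hy.ho.fjejt.gje.
The /t/ is in the coda of syllable 3 (/fjejt/).

3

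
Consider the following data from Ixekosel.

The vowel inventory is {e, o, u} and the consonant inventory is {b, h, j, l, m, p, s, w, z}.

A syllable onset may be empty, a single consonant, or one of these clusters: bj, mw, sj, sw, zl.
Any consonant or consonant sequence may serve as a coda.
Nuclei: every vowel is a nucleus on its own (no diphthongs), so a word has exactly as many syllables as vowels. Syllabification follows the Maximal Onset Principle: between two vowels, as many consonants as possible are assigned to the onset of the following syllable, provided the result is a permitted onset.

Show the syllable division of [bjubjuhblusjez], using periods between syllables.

Nuclei (vowels): u, u, u, e → 4 syllables.
/u…u/ gap (V1→V2): /bj/ — entire cluster is a permitted onset → onset /bj/, coda ∅.
/u…u/ gap (V2→V3): /hbl/; trying suffixes from longest down, /l/ is the first permitted one, so coda /hb/ | onset /l/.
/u…e/ gap (V3→V4): cluster /sj/ — /sj/ is itself a permitted onset, so the whole cluster goes right; preceding coda = ∅.

bju.bjuhb.lu.sjez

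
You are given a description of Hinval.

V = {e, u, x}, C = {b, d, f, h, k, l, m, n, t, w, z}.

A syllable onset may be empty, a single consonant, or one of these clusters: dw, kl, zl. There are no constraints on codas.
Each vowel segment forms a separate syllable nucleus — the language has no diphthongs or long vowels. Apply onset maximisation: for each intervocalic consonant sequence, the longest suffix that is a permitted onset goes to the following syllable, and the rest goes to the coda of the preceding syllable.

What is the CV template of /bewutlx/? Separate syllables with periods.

Vowels present: e, u, x; each is a nucleus, giving 3 syllables.
Between /e/ (V1) and /u/ (V2): /w/ is a single consonant, so it becomes the next onset.
Between /u/ (V2) and /x/ (V3): cluster /tl/ — the longest permitted-onset suffix is /l/; onset = /l/, preceding coda = /t/.
Syllabification: be.wut.lx.
Mapping each syllable to C/V: /be/ → CV, /wut/ → CVC, /lx/ → CV.

CV.CVC.CV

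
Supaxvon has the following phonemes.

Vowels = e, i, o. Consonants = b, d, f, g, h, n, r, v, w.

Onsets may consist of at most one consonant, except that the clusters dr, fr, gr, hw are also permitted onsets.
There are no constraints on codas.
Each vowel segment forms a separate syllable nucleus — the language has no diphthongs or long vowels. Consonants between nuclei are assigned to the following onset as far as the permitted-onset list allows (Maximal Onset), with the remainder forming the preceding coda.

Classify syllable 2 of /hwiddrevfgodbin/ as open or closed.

Vowels present: i, e, o, i; each is a nucleus, giving 4 syllables.
V1 /i/ – V2 /e/: cluster /ddr/ — the longest permitted-onset suffix is /dr/; onset = /dr/, preceding coda = /d/.
V2 /e/ – V3 /o/: cluster /vfg/ — the longest permitted-onset suffix is /g/; onset = /g/, preceding coda = /vf/.
V3 /o/ – V4 /i/: /db/ splits as /d/ + /b/ (/b/ is the longest suffix that is a licit onset).
Syllabification: hwid.drevf.god.bin.
Syllable 2 is /drevf/ with coda /vf/, so it is closed.

closed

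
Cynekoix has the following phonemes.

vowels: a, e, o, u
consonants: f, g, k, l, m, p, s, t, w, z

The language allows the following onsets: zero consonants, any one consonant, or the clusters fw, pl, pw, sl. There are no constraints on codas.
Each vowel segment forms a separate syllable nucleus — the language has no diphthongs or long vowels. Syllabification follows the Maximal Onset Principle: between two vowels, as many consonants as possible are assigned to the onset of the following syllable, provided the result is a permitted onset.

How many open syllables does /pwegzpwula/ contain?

2

The vowels are e, u, a — 3 nuclei, so 3 syllables.
σ1/σ2 boundary: /gzpw/ — longest licit onset from the right is /pw/, leaving /gz/ as coda.
σ2/σ3 boundary: /l/ → onset of the next syllable (single consonants are always licit onsets).
So the parse is pwegz.pwu.la.
Classifying each syllable: /pwegz/ (closed), /pwu/ (open), /la/ (open).
Open syllables: 2.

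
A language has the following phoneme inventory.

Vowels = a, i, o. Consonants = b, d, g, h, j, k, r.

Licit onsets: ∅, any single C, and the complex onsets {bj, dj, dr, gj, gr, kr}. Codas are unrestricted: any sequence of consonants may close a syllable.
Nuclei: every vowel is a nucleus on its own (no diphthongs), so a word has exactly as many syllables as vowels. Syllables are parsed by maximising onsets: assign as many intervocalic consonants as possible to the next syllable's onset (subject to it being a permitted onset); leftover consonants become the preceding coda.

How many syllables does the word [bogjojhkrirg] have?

The vowels are o, o, i — 3 nuclei, so 3 syllables.

3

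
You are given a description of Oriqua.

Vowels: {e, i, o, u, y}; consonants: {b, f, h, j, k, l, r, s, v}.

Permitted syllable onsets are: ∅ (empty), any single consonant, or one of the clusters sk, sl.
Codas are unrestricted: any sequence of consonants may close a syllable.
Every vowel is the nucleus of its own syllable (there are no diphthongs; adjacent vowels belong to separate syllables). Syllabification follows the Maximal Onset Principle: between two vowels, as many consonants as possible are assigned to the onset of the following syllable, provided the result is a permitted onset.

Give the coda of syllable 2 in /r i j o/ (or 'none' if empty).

none

Vowels present: i, o; each is a nucleus, giving 2 syllables.
Between /i/ (V1) and /o/ (V2): /j/ is a single consonant, so it becomes the next onset.
Putting it together: ri.jo.
Syllable 2 is /jo/: onset /j/, nucleus /o/, coda ∅.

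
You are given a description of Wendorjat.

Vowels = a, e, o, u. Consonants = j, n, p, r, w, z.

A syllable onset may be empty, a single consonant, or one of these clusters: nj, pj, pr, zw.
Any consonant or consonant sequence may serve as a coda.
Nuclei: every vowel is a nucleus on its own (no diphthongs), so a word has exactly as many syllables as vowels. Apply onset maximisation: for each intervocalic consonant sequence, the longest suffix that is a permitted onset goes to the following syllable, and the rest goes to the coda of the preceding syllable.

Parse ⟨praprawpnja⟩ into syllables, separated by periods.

The vowels are a, a, a — 3 nuclei, so 3 syllables.
/a…a/ gap (V1→V2): cluster /pr/ — /pr/ is itself a permitted onset, so the whole cluster goes right; preceding coda = ∅.
/a…a/ gap (V2→V3): /wpnj/ — longest licit onset from the right is /nj/, leaving /wp/ as coda.

pra.prawp.nja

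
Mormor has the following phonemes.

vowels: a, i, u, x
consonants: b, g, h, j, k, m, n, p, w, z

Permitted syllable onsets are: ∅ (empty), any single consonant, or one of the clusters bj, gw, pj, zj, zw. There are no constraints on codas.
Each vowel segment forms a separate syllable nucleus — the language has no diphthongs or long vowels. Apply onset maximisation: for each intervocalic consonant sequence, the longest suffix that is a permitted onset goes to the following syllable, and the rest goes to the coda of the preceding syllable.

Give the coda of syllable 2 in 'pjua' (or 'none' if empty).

Nuclei (vowels): u, a → 2 syllables.
Between /u/ (V1) and /a/ (V2): nothing intervenes; syllable break is V.V.
So the parse is pju.a.
Syllable 2 is /a/: onset ∅, nucleus /a/, coda ∅.

none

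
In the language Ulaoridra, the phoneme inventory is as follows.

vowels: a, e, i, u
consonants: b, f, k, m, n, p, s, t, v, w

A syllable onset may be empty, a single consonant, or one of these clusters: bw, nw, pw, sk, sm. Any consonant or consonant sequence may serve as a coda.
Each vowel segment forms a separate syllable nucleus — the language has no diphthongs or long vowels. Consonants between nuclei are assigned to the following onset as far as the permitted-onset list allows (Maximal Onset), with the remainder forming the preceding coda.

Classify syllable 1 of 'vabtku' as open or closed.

closed

The vowels are a, u — 2 nuclei, so 2 syllables.
σ1/σ2 boundary: cluster /btk/ — the longest permitted-onset suffix is /k/; onset = /k/, preceding coda = /bt/.
Putting it together: vabt.ku.
Syllable 1 is /vabt/ with coda /bt/, so it is closed.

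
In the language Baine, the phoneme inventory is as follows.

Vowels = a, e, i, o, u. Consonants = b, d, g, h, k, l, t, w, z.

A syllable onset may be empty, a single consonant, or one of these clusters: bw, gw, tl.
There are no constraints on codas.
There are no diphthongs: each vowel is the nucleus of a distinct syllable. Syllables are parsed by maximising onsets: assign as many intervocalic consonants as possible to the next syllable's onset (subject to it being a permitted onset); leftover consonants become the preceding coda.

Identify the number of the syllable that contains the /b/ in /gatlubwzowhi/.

2

Vowels present: a, u, o, i; each is a nucleus, giving 4 syllables.
/a…u/ gap (V1→V2): /tl/ is a licit onset in full, so it all attaches to the next syllable.
/u…o/ gap (V2→V3): /bwz/ splits as /bw/ + /z/ (/z/ is the longest suffix that is a licit onset).
/o…i/ gap (V3→V4): cluster /wh/ — the longest permitted-onset suffix is /h/; onset = /h/, preceding coda = /w/.
Result: ga.tlubw.zow.hi.
The /b/ is in the coda of syllable 2 (/tlubw/).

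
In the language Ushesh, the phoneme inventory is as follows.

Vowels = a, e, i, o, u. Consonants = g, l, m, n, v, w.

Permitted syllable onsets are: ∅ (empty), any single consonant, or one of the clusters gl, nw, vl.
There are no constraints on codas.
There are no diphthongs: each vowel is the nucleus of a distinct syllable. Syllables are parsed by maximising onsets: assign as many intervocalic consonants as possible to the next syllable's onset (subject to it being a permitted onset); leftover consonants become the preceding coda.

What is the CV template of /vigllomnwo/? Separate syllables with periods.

CVCC.CVC.CCV

Nuclei (vowels): i, o, o → 3 syllables.
Between /i/ (V1) and /o/ (V2): /gll/; trying suffixes from longest down, /l/ is the first permitted one, so coda /gl/ | onset /l/.
Between /o/ (V2) and /o/ (V3): /mnw/; trying suffixes from longest down, /nw/ is the first permitted one, so coda /m/ | onset /nw/.
Syllabification: vigl.lom.nwo.
Mapping each syllable to C/V: /vigl/ → CVCC, /lom/ → CVC, /nwo/ → CCV.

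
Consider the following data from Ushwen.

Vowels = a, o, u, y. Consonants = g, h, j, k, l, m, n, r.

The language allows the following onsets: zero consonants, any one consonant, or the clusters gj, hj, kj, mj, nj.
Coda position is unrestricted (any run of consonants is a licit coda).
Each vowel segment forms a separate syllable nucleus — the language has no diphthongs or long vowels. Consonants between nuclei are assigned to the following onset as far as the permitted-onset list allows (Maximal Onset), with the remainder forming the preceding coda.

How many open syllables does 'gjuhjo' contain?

Vowels present: u, o; each is a nucleus, giving 2 syllables.
Between /u/ (V1) and /o/ (V2): cluster /hj/ — /hj/ is itself a permitted onset, so the whole cluster goes right; preceding coda = ∅.
Putting it together: gju.hjo.
Classifying each syllable: /gju/ (open), /hjo/ (open).
Open syllables: 2.

2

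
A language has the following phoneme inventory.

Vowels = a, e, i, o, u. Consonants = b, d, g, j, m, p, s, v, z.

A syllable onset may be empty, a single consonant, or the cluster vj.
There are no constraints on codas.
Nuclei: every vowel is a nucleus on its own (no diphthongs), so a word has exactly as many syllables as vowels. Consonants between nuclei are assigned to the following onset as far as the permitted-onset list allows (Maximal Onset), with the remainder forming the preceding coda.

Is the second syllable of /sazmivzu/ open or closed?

Nuclei (vowels): a, i, u → 3 syllables.
σ1/σ2 boundary: /zm/ splits as /z/ + /m/ (/m/ is the longest suffix that is a licit onset).
σ2/σ3 boundary: /vz/; trying suffixes from longest down, /z/ is the first permitted one, so coda /v/ | onset /z/.
Syllabification: saz.miv.zu.
Syllable 2 is /miv/ with coda /v/, so it is closed.

closed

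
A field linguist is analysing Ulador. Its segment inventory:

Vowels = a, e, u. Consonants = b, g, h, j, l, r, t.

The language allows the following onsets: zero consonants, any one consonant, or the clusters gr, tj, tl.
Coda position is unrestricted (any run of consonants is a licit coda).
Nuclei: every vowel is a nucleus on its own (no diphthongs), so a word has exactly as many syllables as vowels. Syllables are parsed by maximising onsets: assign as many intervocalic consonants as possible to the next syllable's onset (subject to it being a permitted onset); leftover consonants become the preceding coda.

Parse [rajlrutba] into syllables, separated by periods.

rajl.rut.ba

The vowels are a, u, a — 3 nuclei, so 3 syllables.
V1 /a/ – V2 /u/: cluster /jlr/ — the longest permitted-onset suffix is /r/; onset = /r/, preceding coda = /jl/.
V2 /u/ – V3 /a/: /tb/ — longest licit onset from the right is /b/, leaving /t/ as coda.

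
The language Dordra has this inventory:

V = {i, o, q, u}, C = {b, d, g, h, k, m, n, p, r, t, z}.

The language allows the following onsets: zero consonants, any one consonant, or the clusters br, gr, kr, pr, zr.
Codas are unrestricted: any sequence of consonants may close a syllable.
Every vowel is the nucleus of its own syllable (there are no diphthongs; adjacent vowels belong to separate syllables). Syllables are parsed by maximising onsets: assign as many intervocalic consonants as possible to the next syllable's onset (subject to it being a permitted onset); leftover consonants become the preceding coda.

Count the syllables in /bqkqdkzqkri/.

Vowels present: q, q, q, i; each is a nucleus, giving 4 syllables.

4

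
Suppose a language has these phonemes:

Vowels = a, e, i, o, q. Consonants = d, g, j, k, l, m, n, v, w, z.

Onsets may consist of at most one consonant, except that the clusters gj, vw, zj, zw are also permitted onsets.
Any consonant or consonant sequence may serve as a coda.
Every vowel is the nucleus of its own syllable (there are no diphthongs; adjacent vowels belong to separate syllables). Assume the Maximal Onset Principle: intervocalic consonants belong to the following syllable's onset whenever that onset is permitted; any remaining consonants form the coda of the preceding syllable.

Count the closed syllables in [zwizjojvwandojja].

3

Vowels present: i, o, a, o, a; each is a nucleus, giving 5 syllables.
Between /i/ (V1) and /o/ (V2): /zj/ is a licit onset in full, so it all attaches to the next syllable.
Between /o/ (V2) and /a/ (V3): cluster /jvw/ — the longest permitted-onset suffix is /vw/; onset = /vw/, preceding coda = /j/.
Between /a/ (V3) and /o/ (V4): /nd/ — longest licit onset from the right is /d/, leaving /n/ as coda.
Between /o/ (V4) and /a/ (V5): cluster /jj/ — the longest permitted-onset suffix is /j/; onset = /j/, preceding coda = /j/.
Putting it together: zwi.zjoj.vwan.doj.ja.
Classifying each syllable: /zwi/ (open), /zjoj/ (closed), /vwan/ (closed), /doj/ (closed), /ja/ (open).
Closed syllables: 3.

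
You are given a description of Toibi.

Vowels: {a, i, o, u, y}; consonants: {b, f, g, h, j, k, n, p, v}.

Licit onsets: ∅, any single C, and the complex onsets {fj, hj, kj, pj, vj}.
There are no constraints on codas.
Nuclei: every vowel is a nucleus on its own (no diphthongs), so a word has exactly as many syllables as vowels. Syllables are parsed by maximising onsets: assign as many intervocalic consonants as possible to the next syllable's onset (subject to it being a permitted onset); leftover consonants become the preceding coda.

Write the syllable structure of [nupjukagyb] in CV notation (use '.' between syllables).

CV.CCV.CV.CVC

The vowels are u, u, a, y — 4 nuclei, so 4 syllables.
V1 /u/ – V2 /u/: /pj/ is a licit onset in full, so it all attaches to the next syllable.
V2 /u/ – V3 /a/: /k/ is a single consonant, so it becomes the next onset.
V3 /a/ – V4 /y/: /g/ is a single consonant, so it becomes the next onset.
Result: nu.pju.ka.gyb.
Mapping each syllable to C/V: /nu/ → CV, /pju/ → CCV, /ka/ → CV, /gyb/ → CVC.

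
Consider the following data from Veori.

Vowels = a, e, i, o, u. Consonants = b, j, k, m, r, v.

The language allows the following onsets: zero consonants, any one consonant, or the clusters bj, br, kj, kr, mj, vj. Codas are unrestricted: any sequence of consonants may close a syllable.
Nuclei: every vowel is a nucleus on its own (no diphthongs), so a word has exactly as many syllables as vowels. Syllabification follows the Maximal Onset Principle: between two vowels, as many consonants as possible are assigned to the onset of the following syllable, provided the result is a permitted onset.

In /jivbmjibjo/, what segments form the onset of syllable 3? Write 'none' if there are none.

bj

The vowels are i, i, o — 3 nuclei, so 3 syllables.
Between /i/ (V1) and /i/ (V2): /vbmj/; trying suffixes from longest down, /mj/ is the first permitted one, so coda /vb/ | onset /mj/.
Between /i/ (V2) and /o/ (V3): cluster /bj/ — /bj/ is itself a permitted onset, so the whole cluster goes right; preceding coda = ∅.
Syllabification: jivb.mji.bjo.
Syllable 3 is /bjo/: onset /bj/, nucleus /o/, coda ∅.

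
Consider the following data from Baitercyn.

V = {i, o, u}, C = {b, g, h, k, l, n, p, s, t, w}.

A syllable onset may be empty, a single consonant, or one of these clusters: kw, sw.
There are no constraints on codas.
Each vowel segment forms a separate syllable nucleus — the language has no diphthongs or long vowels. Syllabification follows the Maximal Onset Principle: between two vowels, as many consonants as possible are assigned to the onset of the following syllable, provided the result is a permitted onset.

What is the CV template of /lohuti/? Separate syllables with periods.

Vowels present: o, u, i; each is a nucleus, giving 3 syllables.
/o…u/ gap (V1→V2): just /h/ — single C goes to the following onset.
/u…i/ gap (V2→V3): /t/ is a single consonant, so it becomes the next onset.
Putting it together: lo.hu.ti.
Mapping each syllable to C/V: /lo/ → CV, /hu/ → CV, /ti/ → CV.

CV.CV.CV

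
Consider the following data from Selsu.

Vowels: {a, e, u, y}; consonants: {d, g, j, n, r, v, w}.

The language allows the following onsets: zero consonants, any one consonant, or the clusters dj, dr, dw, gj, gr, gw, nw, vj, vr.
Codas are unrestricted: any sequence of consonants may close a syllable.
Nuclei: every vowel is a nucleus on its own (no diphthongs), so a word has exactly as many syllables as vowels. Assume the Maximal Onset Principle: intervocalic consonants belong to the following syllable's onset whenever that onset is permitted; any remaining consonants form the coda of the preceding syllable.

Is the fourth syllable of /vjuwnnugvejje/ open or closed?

open

Nuclei (vowels): u, u, e, e → 4 syllables.
Between /u/ (V1) and /u/ (V2): /wnn/; trying suffixes from longest down, /n/ is the first permitted one, so coda /wn/ | onset /n/.
Between /u/ (V2) and /e/ (V3): /gv/; trying suffixes from longest down, /v/ is the first permitted one, so coda /g/ | onset /v/.
Between /e/ (V3) and /e/ (V4): cluster /jj/ — the longest permitted-onset suffix is /j/; onset = /j/, preceding coda = /j/.
Result: vjuwn.nug.vej.je.
Syllable 4 is /je/; it ends in its nucleus with no coda, so it is open.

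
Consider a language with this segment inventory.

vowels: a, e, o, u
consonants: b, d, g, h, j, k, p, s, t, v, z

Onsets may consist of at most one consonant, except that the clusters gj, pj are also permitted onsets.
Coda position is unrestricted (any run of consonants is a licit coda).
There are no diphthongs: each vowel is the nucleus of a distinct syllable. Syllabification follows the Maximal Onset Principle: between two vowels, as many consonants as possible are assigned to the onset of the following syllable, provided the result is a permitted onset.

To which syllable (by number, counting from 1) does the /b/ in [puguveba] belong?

4

Vowels present: u, u, e, a; each is a nucleus, giving 4 syllables.
σ1/σ2 boundary: just /g/ — single C goes to the following onset.
σ2/σ3 boundary: /v/ → onset of the next syllable (single consonants are always licit onsets).
σ3/σ4 boundary: /b/ → onset of the next syllable (single consonants are always licit onsets).
Syllabification: pu.gu.ve.ba.
The /b/ is in the onset of syllable 4 (/ba/).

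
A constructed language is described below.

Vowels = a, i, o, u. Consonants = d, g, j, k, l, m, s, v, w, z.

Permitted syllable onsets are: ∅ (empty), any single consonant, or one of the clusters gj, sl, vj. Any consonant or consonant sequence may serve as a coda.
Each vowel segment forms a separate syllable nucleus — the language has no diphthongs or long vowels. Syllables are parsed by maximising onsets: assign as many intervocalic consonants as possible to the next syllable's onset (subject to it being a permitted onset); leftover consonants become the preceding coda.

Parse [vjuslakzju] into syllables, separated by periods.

Nuclei (vowels): u, a, u → 3 syllables.
Between /u/ (V1) and /a/ (V2): /sl/ — entire cluster is a permitted onset → onset /sl/, coda ∅.
Between /a/ (V2) and /u/ (V3): /kzj/; trying suffixes from longest down, /j/ is the first permitted one, so coda /kz/ | onset /j/.

vju.slakz.ju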